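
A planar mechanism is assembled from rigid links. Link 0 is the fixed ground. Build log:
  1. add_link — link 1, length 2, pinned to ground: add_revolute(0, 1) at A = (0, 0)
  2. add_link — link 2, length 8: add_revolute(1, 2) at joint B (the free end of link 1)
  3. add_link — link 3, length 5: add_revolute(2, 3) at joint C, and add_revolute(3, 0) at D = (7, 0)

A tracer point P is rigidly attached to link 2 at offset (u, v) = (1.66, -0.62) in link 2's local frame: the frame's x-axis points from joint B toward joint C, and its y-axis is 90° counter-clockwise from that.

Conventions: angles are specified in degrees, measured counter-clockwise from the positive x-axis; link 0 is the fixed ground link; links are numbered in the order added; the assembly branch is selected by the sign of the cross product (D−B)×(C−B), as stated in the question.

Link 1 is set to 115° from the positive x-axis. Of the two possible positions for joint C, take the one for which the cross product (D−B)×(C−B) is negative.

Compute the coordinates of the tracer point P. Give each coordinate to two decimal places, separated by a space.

A=(0,0), D=(7.00,0)
B = A + 2.00·(cos115°, sin115°) = (-0.8452, 1.8126)
|BD| = 8.0519
circle(B,8.00) ∩ circle(D,5.00): a=6.4477, h=4.7357
  candidates: C₊=(6.5031,4.9752) cross=38.131; C₋=(4.3709,-4.2530) cross=-38.131
  branch - wants cross < 0 → take C=(4.3709,-4.2530) (cross=-38.131)
ex = (C−B)/|BC| = (0.6520,-0.7582); ey = (0.7582,0.6520)
P = B + 1.66·ex + -0.62·ey = (-0.2330,0.1497)

-0.23 0.15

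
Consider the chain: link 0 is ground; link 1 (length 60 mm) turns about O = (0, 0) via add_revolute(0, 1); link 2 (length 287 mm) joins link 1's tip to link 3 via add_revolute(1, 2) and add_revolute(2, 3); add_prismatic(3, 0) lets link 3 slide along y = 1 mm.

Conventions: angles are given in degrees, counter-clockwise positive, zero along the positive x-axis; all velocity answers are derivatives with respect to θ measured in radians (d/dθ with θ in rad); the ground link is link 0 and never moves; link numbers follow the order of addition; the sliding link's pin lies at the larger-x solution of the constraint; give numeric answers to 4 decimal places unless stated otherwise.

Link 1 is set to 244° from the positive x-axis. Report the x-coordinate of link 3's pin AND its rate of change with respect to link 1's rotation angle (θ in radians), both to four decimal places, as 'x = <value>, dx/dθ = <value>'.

geometry: r = 60 mm, L = 287 mm, e = 1 mm
crank pin P = (r cos θ, r sin θ) = (-26.302269, -53.927643)
h = r sin θ − e = -53.927643 − 1 = -54.927643
x = r cos θ + √(L² − h²) = -26.302269 + 281.694789 = 255.392520
dx/dθ = −r sin θ − h·r cos θ/√(L² − h²) (θ in radians; h = -54.927643) = 48.798966

x = 255.3925, dx/dθ = 48.7990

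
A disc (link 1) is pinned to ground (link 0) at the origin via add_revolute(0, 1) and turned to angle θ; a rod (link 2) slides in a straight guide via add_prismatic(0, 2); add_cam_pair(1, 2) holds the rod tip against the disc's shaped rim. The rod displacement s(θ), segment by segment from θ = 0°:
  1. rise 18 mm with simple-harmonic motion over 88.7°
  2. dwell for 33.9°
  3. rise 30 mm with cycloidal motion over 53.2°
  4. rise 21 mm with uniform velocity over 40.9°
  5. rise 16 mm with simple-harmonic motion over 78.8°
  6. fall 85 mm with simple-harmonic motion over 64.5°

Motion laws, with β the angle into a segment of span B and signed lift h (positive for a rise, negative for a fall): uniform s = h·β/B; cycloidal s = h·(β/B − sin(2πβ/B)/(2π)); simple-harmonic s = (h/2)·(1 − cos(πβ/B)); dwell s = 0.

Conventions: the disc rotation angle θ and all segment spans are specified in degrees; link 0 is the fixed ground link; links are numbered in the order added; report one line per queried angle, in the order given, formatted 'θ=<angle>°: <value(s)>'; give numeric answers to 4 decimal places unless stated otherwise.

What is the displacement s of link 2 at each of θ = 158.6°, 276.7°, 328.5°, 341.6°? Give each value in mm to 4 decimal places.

segment 1 (0° to 88.7°, simple-harmonic, h = 18) is passed completely: s = 0.0000 + (18) = 18.0000
segment 2 (88.7° to 122.6°, dwell): s unchanged at 18.0000
θ = 158.6° falls in segment 3 (122.6° to 175.8°, cycloidal, h = 30): β = 158.6 − 122.6 = 36°, B = 53.2°; Δs = 30·(0.6767 − sin(2π·0.6767)/(2π)) = 24.5778; s = 18.0000 + 24.5778 = 42.5778
segment 3 (122.6° to 175.8°, cycloidal, h = 30) is passed completely: s = 18.0000 + (30) = 48.0000
segment 4 (175.8° to 216.7°, uniform, h = 21) is passed completely: s = 48.0000 + (21) = 69.0000
θ = 276.7° falls in segment 5 (216.7° to 295.5°, simple-harmonic, h = 16): β = 276.7 − 216.7 = 60°, B = 78.8°; Δs = 16/2·(1 − cos(π·0.7614)) = 13.8561; s = 69.0000 + 13.8561 = 82.8561
segment 5 (216.7° to 295.5°, simple-harmonic, h = 16) is passed completely: s = 69.0000 + (16) = 85.0000
θ = 328.5° falls in segment 6 (295.5° to 360°, simple-harmonic, h = -85): β = 328.5 − 295.5 = 33°, B = 64.5°; Δs = -85/2·(1 − cos(π·0.5116)) = -44.0522; s = 85.0000 − 44.0522 = 40.9478
θ = 341.6° falls in segment 6 (295.5° to 360°, simple-harmonic, h = -85): β = 341.6 − 295.5 = 46.1°, B = 64.5°; Δs = -85/2·(1 − cos(π·0.7147)) = -69.0445; s = 85.0000 − 69.0445 = 15.9555

θ=158.6°: 42.5778
θ=276.7°: 82.8561
θ=328.5°: 40.9478
θ=341.6°: 15.9555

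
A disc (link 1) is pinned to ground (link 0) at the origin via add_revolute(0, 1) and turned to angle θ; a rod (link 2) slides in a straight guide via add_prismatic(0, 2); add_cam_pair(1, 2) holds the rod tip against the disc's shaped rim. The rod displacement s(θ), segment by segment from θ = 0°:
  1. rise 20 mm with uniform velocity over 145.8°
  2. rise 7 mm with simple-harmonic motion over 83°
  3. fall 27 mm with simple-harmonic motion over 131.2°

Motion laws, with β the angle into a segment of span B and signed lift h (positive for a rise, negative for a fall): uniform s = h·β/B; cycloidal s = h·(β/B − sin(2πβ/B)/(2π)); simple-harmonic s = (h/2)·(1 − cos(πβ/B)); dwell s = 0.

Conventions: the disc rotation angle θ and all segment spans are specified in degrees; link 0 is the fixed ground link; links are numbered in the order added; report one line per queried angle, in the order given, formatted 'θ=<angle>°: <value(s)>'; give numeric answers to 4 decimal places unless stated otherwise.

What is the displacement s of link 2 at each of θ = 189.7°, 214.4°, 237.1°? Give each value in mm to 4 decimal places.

segment 1 (0° to 145.8°, uniform, h = 20) is passed completely: s = 0.0000 + (20) = 20.0000
θ = 189.7° falls in segment 2 (145.8° to 228.8°, simple-harmonic, h = 7): β = 189.7 − 145.8 = 43.9°, B = 83°; Δs = 7/2·(1 − cos(π·0.5289)) = 3.8175; s = 20.0000 + 3.8175 = 23.8175
θ = 214.4° falls in segment 2 (145.8° to 228.8°, simple-harmonic, h = 7): β = 214.4 − 145.8 = 68.6°, B = 83°; Δs = 7/2·(1 − cos(π·0.8265)) = 6.4929; s = 20.0000 + 6.4929 = 26.4929
segment 2 (145.8° to 228.8°, simple-harmonic, h = 7) is passed completely: s = 20.0000 + (7) = 27.0000
θ = 237.1° falls in segment 3 (228.8° to 360°, simple-harmonic, h = -27): β = 237.1 − 228.8 = 8.3°, B = 131.2°; Δs = -27/2·(1 − cos(π·0.0633)) = -0.2657; s = 27.0000 − 0.2657 = 26.7343

θ=189.7°: 23.8175
θ=214.4°: 26.4929
θ=237.1°: 26.7343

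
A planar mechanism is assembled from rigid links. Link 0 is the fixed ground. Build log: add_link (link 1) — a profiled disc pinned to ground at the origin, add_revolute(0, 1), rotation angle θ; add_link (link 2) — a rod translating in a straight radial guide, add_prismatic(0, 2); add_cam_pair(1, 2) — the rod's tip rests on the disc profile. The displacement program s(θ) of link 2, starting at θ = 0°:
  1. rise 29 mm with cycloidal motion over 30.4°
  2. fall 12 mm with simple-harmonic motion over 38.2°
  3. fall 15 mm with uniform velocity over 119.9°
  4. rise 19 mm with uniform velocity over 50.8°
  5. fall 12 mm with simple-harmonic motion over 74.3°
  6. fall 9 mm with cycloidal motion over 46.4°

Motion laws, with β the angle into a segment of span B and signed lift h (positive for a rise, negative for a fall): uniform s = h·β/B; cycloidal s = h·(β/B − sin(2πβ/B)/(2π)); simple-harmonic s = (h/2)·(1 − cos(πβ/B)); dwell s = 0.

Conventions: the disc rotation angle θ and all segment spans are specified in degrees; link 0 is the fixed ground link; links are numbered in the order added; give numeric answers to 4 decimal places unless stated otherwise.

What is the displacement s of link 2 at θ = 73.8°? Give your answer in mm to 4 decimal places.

seg 1 [0°–30.4°] cycloidal, h=29: full span → s += 29 → s = 29.0000
seg 2 [30.4°–68.6°] simple-harmonic, h=-12: full span → s += -12 → s = 17.0000
seg 3 [68.6°–188.5°] uniform, h=-15: θ=73.8° here. β=5.2, B=119.9. -15·5.2/119.9 = -0.6505 → s = 16.3495

16.3495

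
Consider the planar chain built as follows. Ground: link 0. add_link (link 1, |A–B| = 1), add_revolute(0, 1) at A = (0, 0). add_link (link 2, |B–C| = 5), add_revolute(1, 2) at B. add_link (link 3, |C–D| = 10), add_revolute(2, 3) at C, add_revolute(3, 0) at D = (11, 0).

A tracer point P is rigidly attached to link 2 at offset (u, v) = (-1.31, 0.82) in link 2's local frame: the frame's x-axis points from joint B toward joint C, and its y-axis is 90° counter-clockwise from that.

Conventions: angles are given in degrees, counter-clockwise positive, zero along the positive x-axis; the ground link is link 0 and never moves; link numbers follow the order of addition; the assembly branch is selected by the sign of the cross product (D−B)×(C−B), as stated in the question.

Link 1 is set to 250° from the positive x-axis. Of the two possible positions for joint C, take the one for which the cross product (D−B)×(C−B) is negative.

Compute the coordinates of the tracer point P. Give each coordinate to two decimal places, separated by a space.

A=(0,0), D=(11.00,0)
B = A + 1.00·(cos250°, sin250°) = (-0.3420, -0.9397)
|BD| = 11.3809
circle(B,5.00) ∩ circle(D,10.00): a=2.3954, h=4.3888
  candidates: C₊=(1.6829,3.6319) cross=49.949; C₋=(2.4076,-5.1158) cross=-49.949
  branch - wants cross < 0 → take C=(2.4076,-5.1158) (cross=-49.949)
ex = (C−B)/|BC| = (0.5499,-0.8352); ey = (0.8352,0.5499)
P = B + -1.31·ex + 0.82·ey = (-0.3776,0.6054)

-0.38 0.61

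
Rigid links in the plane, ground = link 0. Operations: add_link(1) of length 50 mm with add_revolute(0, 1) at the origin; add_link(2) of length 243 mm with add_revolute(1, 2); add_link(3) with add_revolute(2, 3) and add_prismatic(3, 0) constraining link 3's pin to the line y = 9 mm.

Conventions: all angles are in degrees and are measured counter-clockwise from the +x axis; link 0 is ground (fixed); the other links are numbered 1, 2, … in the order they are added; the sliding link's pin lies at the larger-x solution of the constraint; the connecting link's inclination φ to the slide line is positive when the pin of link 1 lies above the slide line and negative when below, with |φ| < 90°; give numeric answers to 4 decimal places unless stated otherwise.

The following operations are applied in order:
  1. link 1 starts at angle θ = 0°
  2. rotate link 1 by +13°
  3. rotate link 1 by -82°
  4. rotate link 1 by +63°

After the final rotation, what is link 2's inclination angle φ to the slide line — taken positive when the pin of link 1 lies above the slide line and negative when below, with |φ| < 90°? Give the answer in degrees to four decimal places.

geometry: r = 50 mm, L = 243 mm, e = 9 mm; θ starts at 0°
rotate link 1 by +13°: θ ← 0° +13° = 13°
rotate link 1 by -82°: θ ← 13° -82° = -69°
rotate link 1 by +63°: θ ← -69° +63° = -6°
h = r sin θ − e = -5.226423 − 9 = -14.226423
sin φ = h / L = -14.226423 / 243 = -0.05854495
φ = arcsin(-0.05854495) = -3.356298°

-3.3563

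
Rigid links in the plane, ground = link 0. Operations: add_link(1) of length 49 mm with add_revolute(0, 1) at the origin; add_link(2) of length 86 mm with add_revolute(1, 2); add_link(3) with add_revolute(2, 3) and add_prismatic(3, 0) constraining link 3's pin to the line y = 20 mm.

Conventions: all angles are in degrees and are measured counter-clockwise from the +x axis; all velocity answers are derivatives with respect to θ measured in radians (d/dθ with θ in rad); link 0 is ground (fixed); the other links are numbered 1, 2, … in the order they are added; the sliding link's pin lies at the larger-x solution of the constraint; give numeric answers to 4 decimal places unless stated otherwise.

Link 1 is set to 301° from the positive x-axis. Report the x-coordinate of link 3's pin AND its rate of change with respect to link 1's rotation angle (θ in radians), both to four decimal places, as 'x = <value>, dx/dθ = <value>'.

geometry: r = 49 mm, L = 86 mm, e = 20 mm
crank pin P = (r cos θ, r sin θ) = (25.236866, -42.001198)
h = r sin θ − e = -42.001198 − 20 = -62.001198
x = r cos θ + √(L² − h²) = 25.236866 + 59.597412 = 84.834277
dx/dθ = −r sin θ − h·r cos θ/√(L² − h²) (θ in radians; h = -62.001198) = 68.255960

x = 84.8343, dx/dθ = 68.2560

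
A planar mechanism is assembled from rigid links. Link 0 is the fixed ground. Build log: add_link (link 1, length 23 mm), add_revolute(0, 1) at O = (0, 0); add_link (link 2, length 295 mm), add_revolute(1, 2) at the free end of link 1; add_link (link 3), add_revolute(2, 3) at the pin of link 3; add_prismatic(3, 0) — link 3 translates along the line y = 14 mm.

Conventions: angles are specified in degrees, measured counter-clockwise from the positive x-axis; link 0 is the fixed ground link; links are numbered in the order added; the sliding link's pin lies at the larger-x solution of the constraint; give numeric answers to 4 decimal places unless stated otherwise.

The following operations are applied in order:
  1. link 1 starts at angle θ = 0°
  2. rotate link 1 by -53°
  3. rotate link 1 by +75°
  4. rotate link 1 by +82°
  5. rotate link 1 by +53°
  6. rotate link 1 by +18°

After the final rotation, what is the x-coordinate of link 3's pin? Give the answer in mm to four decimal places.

geometry: r = 23 mm, L = 295 mm, e = 14 mm; θ starts at 0°
rotate link 1 by -53°: θ ← 0° -53° = -53°
rotate link 1 by +75°: θ ← -53° +75° = 22°
rotate link 1 by +82°: θ ← 22° +82° = 104°
rotate link 1 by +53°: θ ← 104° +53° = 157°
rotate link 1 by +18°: θ ← 157° +18° = 175°
crank pin P = (r cos θ, r sin θ) = (-22.912478, 2.004582)
h = r sin θ − e = 2.004582 − 14 = -11.995418
x = r cos θ + √(L² − h²) = -22.912478 + 294.756018 = 271.843540

271.8435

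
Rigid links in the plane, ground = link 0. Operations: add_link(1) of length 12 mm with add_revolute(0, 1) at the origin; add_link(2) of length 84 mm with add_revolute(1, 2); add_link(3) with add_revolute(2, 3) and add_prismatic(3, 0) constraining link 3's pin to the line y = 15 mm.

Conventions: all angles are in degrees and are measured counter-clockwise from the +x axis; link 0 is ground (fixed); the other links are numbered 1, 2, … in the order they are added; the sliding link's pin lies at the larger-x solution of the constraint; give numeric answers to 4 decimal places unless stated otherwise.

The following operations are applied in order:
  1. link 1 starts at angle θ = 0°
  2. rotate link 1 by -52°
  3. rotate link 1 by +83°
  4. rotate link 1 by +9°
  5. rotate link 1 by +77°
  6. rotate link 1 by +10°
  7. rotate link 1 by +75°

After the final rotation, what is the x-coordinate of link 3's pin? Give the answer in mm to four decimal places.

geometry: r = 12 mm, L = 84 mm, e = 15 mm; θ starts at 0°
rotate link 1 by -52°: θ ← 0° -52° = -52°
rotate link 1 by +83°: θ ← -52° +83° = 31°
rotate link 1 by +9°: θ ← 31° +9° = 40°
rotate link 1 by +77°: θ ← 40° +77° = 117°
rotate link 1 by +10°: θ ← 117° +10° = 127°
rotate link 1 by +75°: θ ← 127° +75° = 202°
crank pin P = (r cos θ, r sin θ) = (-11.126206, -4.495279)
h = r sin θ − e = -4.495279 − 15 = -19.495279
x = r cos θ + √(L² − h²) = -11.126206 + 81.706390 = 70.580183

70.5802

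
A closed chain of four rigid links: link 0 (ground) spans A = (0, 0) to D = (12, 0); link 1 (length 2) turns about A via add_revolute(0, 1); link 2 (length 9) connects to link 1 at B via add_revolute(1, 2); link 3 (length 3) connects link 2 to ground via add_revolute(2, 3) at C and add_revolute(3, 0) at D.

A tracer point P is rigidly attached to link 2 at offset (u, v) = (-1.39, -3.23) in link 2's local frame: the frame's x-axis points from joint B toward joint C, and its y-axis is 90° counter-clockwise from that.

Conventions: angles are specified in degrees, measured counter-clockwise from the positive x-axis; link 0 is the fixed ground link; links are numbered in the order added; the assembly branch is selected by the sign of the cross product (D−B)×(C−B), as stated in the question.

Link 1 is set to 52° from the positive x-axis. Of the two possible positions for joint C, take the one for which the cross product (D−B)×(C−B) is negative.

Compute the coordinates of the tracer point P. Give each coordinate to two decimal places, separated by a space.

A=(0,0), D=(12.00,0)
B = A + 2.00·(cos52°, sin52°) = (1.2313, 1.5760)
|BD| = 10.8834
circle(B,9.00) ∩ circle(D,3.00): a=8.7495, h=2.1087
  candidates: C₊=(10.1939,2.3954) cross=22.949; C₋=(9.5832,-1.7774) cross=-22.949
  branch - wants cross < 0 → take C=(9.5832,-1.7774) (cross=-22.949)
ex = (C−B)/|BC| = (0.9280,-0.3726); ey = (0.3726,0.9280)
P = B + -1.39·ex + -3.23·ey = (-1.2621,-0.9035)

-1.26 -0.90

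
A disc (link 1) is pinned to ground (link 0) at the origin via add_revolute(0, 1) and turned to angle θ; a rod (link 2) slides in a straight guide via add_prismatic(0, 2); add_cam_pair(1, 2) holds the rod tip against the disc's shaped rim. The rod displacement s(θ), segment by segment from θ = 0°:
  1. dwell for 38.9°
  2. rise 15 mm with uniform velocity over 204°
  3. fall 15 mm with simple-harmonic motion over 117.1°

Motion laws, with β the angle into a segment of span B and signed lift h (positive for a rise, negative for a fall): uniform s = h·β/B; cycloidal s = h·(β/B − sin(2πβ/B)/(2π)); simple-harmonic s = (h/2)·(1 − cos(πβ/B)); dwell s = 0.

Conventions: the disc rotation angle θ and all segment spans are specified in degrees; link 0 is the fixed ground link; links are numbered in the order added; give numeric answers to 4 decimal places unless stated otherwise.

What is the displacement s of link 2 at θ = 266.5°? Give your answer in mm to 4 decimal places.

segment 1 (0° to 38.9°, dwell): s unchanged at 0.0000
segment 2 (38.9° to 242.9°, uniform, h = 15) is passed completely: s = 0.0000 + (15) = 15.0000
θ = 266.5° falls in segment 3 (242.9° to 360°, simple-harmonic, h = -15): β = 266.5 − 242.9 = 23.6°, B = 117.1°; Δs = -15/2·(1 − cos(π·0.2015)) = -1.4537; s = 15.0000 − 1.4537 = 13.5463

13.5463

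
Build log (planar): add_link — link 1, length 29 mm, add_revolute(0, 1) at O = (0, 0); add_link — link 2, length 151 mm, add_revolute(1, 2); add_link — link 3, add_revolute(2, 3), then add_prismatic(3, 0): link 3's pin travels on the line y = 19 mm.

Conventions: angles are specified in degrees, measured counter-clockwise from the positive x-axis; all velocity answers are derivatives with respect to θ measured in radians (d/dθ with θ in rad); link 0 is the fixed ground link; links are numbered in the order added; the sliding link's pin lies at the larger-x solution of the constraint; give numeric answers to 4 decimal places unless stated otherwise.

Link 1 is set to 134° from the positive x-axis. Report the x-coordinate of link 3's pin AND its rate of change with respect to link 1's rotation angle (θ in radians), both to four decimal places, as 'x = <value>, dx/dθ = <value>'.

geometry: r = 29 mm, L = 151 mm, e = 19 mm
crank pin P = (r cos θ, r sin θ) = (-20.145093, 20.860854)
h = r sin θ − e = 20.860854 − 19 = 1.860854
x = r cos θ + √(L² − h²) = -20.145093 + 150.988533 = 130.843441
dx/dθ = −r sin θ − h·r cos θ/√(L² − h²) (θ in radians; h = 1.860854) = -20.612577

x = 130.8434, dx/dθ = -20.6126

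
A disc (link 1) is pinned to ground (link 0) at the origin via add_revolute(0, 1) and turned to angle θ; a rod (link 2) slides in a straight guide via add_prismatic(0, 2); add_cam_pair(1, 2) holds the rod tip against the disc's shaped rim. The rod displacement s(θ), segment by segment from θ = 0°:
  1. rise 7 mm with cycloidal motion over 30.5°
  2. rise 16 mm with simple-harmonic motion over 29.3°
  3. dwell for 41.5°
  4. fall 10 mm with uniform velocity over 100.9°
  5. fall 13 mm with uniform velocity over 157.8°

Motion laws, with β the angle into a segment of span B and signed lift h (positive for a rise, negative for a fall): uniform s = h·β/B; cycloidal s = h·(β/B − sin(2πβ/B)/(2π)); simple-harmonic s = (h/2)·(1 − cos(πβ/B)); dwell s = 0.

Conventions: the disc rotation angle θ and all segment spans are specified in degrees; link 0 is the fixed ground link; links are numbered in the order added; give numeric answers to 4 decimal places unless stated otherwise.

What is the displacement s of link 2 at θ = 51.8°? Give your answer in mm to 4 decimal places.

segment 1 (0° to 30.5°, cycloidal, h = 7) is passed completely: s = 0.0000 + (7) = 7.0000
θ = 51.8° falls in segment 2 (30.5° to 59.8°, simple-harmonic, h = 16): β = 51.8 − 30.5 = 21.3°, B = 29.3°; Δs = 16/2·(1 − cos(π·0.7270)) = 13.2330; s = 7.0000 + 13.2330 = 20.2330

20.2330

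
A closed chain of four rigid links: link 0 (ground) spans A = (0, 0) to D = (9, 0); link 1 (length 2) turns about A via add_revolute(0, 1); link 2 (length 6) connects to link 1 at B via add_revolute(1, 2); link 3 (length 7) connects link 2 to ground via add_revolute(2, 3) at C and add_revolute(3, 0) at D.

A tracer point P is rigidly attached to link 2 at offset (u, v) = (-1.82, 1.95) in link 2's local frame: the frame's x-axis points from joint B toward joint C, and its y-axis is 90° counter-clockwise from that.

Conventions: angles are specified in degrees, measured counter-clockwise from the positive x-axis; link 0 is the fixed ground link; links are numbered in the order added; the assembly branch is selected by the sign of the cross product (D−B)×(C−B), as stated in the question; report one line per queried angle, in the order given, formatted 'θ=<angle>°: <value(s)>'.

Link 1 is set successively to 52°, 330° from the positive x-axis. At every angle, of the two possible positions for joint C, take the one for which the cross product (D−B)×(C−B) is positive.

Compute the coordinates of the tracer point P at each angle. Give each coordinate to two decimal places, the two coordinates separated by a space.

A=(0,0), D=(9.00,0)
θ=52°: B = A + 2.00·(cos52°, sin52°) = (1.2313, 1.5760)
θ=52°: |BD| = 7.9269
θ=52°: circle(B,6.00) ∩ circle(D,7.00): a=3.1435, h=5.1106
θ=52°:   candidates: C₊=(5.3281,5.9596) cross=40.512; C₋=(3.2960,-4.0576) cross=-40.512
θ=52°:   branch + wants cross > 0 → take C=(5.3281,5.9596) (cross=40.512)
θ=52°: ex = (C−B)/|BC| = (0.6828,0.7306); ey = (-0.7306,0.6828)
θ=52°: P = B + -1.82·ex + 1.95·ey = (-1.4361,1.5778)
θ=330°: B = A + 2.00·(cos330°, sin330°) = (1.7321, -1.0000)
θ=330°: |BD| = 7.3364
θ=330°: circle(B,6.00) ∩ circle(D,7.00): a=2.7822, h=5.3159
θ=330°:   candidates: C₊=(3.7637,4.6456) cross=39.000; C₋=(5.2129,-5.8871) cross=-39.000
θ=330°:   branch + wants cross > 0 → take C=(3.7637,4.6456) (cross=39.000)
θ=330°: ex = (C−B)/|BC| = (0.3386,0.9409); ey = (-0.9409,0.3386)
θ=330°: P = B + -1.82·ex + 1.95·ey = (-0.7190,-2.0522)

θ=52°: -1.44 1.58
θ=330°: -0.72 -2.05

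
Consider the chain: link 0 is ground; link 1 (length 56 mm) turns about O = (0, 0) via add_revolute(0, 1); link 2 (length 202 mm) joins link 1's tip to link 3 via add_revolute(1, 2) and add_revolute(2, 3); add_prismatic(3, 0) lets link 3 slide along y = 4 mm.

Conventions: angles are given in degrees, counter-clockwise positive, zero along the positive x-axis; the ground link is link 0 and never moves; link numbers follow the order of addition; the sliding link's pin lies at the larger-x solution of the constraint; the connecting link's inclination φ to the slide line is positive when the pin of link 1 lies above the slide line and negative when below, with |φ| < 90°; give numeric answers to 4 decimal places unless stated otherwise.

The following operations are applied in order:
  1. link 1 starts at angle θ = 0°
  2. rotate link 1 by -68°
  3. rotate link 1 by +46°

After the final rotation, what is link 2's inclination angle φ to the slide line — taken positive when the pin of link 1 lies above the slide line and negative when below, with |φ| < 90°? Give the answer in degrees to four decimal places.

geometry: r = 56 mm, L = 202 mm, e = 4 mm; θ starts at 0°
rotate link 1 by -68°: θ ← 0° -68° = -68°
rotate link 1 by +46°: θ ← -68° +46° = -22°
h = r sin θ − e = -20.977969 − 4 = -24.977969
sin φ = h / L = -24.977969 / 202 = -0.12365331
φ = arcsin(-0.12365331) = -7.102993°

-7.1030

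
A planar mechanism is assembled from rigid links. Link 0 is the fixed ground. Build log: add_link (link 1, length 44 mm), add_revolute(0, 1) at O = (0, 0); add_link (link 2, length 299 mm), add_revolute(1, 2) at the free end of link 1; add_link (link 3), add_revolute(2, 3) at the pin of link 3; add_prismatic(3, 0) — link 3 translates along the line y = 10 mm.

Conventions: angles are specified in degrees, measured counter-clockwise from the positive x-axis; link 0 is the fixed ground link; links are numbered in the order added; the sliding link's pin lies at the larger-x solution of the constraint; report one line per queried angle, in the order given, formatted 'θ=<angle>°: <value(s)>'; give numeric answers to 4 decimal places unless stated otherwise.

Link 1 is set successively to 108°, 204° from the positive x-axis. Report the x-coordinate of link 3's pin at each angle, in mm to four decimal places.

geometry: r = 44 mm, L = 299 mm, e = 10 mm
θ=108°: crank pin P = (r cos θ, r sin θ) = (-13.596748, 41.846487)
θ=108°: h = r sin θ − e = 41.846487 − 10 = 31.846487
θ=108°: x = r cos θ + √(L² − h²) = -13.596748 + 297.299178 = 283.702430
θ=204°: crank pin P = (r cos θ, r sin θ) = (-40.196000, -17.896412)
θ=204°: h = r sin θ − e = -17.896412 − 10 = -27.896412
θ=204°: x = r cos θ + √(L² − h²) = -40.196000 + 297.695801 = 257.499801

θ=108°: 283.7024
θ=204°: 257.4998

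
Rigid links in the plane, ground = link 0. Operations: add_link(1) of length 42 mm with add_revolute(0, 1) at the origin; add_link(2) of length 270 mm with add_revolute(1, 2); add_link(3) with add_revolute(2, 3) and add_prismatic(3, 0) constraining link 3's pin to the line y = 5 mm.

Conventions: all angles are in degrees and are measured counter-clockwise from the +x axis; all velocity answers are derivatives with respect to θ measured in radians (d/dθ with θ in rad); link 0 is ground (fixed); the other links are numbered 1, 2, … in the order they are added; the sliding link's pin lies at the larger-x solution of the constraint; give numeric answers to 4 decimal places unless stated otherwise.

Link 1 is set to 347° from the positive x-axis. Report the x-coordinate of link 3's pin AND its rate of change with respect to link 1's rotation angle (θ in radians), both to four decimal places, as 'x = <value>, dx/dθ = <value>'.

geometry: r = 42 mm, L = 270 mm, e = 5 mm
crank pin P = (r cos θ, r sin θ) = (40.923543, -9.447944)
h = r sin θ − e = -9.447944 − 5 = -14.447944
x = r cos θ + √(L² − h²) = 40.923543 + 269.613162 = 310.536704
dx/dθ = −r sin θ − h·r cos θ/√(L² − h²) (θ in radians; h = -14.447944) = 11.640942

x = 310.5367, dx/dθ = 11.6409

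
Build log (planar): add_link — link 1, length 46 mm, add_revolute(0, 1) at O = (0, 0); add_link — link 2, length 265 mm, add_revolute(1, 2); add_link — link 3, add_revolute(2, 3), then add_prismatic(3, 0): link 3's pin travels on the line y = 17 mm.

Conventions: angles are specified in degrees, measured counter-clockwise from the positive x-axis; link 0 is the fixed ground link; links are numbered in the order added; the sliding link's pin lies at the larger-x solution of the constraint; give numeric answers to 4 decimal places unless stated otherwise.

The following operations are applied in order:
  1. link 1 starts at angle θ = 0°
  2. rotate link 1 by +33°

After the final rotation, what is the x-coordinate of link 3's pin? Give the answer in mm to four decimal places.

geometry: r = 46 mm, L = 265 mm, e = 17 mm; θ starts at 0°
rotate link 1 by +33°: θ ← 0° +33° = 33°
crank pin P = (r cos θ, r sin θ) = (38.578846, 25.053396)
h = r sin θ − e = 25.053396 − 17 = 8.053396
x = r cos θ + √(L² − h²) = 38.578846 + 264.877600 = 303.456446

303.4564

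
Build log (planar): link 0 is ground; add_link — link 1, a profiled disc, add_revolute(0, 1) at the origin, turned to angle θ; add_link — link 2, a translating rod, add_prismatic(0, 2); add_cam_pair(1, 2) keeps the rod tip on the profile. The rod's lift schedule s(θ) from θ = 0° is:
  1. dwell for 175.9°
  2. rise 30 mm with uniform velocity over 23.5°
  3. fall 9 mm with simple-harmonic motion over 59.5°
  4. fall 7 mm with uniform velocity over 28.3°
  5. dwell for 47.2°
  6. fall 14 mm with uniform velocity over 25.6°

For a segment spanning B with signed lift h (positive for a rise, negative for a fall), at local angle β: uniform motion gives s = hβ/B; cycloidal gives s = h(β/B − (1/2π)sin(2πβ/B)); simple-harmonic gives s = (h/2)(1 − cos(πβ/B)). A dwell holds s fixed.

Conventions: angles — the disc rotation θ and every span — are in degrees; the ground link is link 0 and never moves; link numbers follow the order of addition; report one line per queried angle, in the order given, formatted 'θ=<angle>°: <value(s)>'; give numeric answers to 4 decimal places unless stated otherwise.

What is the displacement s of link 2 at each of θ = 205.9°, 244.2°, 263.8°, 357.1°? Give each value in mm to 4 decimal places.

seg 1 [0°–175.9°] dwell: s stays 0.0000
seg 2 [175.9°–199.4°] uniform, h=30: full span → s += 30 → s = 30.0000
seg 3 [199.4°–258.9°] simple-harmonic, h=-9: θ=205.9° here. β=6.5, B=59.5. -9/2·(1 − cos(π·0.1092)) = -0.2624 → s = 29.7376
seg 3 [199.4°–258.9°] simple-harmonic, h=-9: θ=244.2° here. β=44.8, B=59.5. -9/2·(1 − cos(π·0.7529)) = -7.7112 → s = 22.2888
seg 3 [199.4°–258.9°] simple-harmonic, h=-9: full span → s += -9 → s = 21.0000
seg 4 [258.9°–287.2°] uniform, h=-7: θ=263.8° here. β=4.9, B=28.3. -7·4.9/28.3 = -1.2120 → s = 19.7880
seg 4 [258.9°–287.2°] uniform, h=-7: full span → s += -7 → s = 14.0000
seg 5 [287.2°–334.4°] dwell: s stays 14.0000
seg 6 [334.4°–360°] uniform, h=-14: θ=357.1° here. β=22.7, B=25.6. -14·22.7/25.6 = -12.4141 → s = 1.5859

θ=205.9°: 29.7376
θ=244.2°: 22.2888
θ=263.8°: 19.7880
θ=357.1°: 1.5859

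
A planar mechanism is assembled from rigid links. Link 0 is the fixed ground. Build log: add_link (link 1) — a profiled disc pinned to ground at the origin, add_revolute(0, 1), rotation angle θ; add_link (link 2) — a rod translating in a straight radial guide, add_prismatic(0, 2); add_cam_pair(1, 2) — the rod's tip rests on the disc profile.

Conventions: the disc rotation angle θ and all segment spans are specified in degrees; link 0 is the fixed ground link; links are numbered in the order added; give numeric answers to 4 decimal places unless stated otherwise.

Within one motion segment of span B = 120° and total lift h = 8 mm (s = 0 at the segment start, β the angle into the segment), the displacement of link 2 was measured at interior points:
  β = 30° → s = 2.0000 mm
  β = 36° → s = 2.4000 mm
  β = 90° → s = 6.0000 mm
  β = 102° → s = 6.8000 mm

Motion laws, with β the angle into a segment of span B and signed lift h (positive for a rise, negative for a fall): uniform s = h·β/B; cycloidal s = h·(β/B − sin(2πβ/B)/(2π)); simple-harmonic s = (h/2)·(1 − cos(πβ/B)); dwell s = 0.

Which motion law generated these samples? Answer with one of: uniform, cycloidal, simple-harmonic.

candidates at β/B = r: uniform s = h·r (linear in β); cycloidal s = h·(r − sin(2πr)/(2π)); simple-harmonic s = (h/2)(1 − cos(πr))
β=30°: printed 2.0000 | uniform 2.0000, cycloidal 0.7268, simple-harmonic 1.1716
β=36°: printed 2.4000 | uniform 2.4000, cycloidal 1.1891, simple-harmonic 1.6489
β=90°: printed 6.0000 | uniform 6.0000, cycloidal 7.2732, simple-harmonic 6.8284
β=102°: printed 6.8000 | uniform 6.8000, cycloidal 7.8301, simple-harmonic 7.5640
only one law matches every sample → uniform

uniform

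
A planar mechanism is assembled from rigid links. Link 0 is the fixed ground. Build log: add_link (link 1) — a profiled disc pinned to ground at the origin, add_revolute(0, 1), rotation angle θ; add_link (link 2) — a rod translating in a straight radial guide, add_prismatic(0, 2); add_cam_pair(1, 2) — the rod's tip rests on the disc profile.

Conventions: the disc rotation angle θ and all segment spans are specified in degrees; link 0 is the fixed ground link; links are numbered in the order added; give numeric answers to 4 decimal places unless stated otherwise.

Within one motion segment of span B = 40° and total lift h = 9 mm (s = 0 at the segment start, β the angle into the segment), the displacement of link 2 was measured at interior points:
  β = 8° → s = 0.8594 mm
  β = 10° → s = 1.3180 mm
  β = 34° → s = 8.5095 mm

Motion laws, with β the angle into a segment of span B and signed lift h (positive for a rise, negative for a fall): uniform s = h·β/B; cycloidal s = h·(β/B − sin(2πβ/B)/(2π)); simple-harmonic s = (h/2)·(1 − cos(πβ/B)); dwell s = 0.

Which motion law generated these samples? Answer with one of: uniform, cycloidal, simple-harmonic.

candidates at β/B = r: uniform s = h·r (linear in β); cycloidal s = h·(r − sin(2πr)/(2π)); simple-harmonic s = (h/2)(1 − cos(πr))
β=8°: printed 0.8594 | uniform 1.8000, cycloidal 0.4377, simple-harmonic 0.8594
β=10°: printed 1.3180 | uniform 2.2500, cycloidal 0.8176, simple-harmonic 1.3180
β=34°: printed 8.5095 | uniform 7.6500, cycloidal 8.8088, simple-harmonic 8.5095
only one law matches every sample → simple-harmonic

simple-harmonic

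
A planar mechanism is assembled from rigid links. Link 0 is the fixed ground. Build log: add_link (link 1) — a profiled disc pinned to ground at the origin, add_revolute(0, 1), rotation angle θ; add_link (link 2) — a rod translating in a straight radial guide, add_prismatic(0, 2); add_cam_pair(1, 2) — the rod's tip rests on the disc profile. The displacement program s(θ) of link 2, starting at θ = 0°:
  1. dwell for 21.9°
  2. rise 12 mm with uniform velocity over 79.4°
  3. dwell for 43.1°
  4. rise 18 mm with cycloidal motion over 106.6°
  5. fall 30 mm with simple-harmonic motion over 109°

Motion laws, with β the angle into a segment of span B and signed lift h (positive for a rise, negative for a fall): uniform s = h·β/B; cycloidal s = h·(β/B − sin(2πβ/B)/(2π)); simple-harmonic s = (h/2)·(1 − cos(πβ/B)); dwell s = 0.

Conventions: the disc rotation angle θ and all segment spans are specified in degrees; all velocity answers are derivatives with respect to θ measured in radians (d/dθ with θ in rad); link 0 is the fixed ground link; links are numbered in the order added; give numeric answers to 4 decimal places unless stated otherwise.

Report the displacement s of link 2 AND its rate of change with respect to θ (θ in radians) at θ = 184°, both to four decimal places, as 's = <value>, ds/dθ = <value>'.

seg 1 [0°–21.9°] dwell: s stays 0.0000
seg 2 [21.9°–101.3°] uniform, h=12: full span → s += 12 → s = 12.0000
seg 3 [101.3°–144.4°] dwell: s stays 12.0000
seg 4 [144.4°–251°] cycloidal, h=18: θ=184° here. β=39.6, B=106.6. 18·(0.3715 − sin(2π·0.3715)/(2π)) = 4.6167 → s = 16.6167
velocity in seg [144.4°–251°] (cycloidal), θ in radians: β = 39.6° = 0.6912 rad, B = 106.6° = 1.8605 rad; ds/dθ = (h/B)(1 − cos(2πβ/B)) = (18/1.8605)(1 − cos(2π·0.3715)) = 16.362895 mm/rad

s = 16.6167, ds/dθ = 16.3629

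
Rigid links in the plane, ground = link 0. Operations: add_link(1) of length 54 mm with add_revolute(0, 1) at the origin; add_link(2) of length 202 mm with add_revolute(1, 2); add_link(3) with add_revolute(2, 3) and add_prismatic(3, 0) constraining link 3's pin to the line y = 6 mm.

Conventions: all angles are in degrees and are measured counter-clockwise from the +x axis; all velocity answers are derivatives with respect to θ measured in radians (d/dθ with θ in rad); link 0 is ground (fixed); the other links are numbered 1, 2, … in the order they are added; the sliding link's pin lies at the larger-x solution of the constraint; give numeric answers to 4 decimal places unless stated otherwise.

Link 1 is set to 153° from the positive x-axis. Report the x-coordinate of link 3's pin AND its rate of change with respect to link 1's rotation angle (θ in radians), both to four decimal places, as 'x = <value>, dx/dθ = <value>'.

geometry: r = 54 mm, L = 202 mm, e = 6 mm
crank pin P = (r cos θ, r sin θ) = (-48.114352, 24.515487)
h = r sin θ − e = 24.515487 − 6 = 18.515487
x = r cos θ + √(L² − h²) = -48.114352 + 201.149638 = 153.035285
dx/dθ = −r sin θ − h·r cos θ/√(L² − h²) (θ in radians; h = 18.515487) = -20.086642

x = 153.0353, dx/dθ = -20.0866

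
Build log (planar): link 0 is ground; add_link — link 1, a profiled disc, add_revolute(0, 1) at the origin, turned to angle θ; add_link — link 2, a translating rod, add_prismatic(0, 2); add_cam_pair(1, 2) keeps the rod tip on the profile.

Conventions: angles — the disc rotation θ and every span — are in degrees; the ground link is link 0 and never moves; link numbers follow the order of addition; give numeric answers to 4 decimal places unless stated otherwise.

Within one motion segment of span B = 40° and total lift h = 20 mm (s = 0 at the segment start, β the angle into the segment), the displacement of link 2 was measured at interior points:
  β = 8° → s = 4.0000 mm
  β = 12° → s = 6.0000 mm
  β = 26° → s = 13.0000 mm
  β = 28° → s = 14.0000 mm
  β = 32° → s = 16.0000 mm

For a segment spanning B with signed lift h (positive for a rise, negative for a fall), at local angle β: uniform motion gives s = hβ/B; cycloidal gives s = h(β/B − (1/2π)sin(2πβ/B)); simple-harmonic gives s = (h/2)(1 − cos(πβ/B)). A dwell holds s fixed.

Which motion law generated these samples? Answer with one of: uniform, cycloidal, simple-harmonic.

candidates at β/B = r: uniform s = h·r (linear in β); cycloidal s = h·(r − sin(2πr)/(2π)); simple-harmonic s = (h/2)(1 − cos(πr))
β=8°: printed 4.0000 | uniform 4.0000, cycloidal 0.9727, simple-harmonic 1.9098
β=12°: printed 6.0000 | uniform 6.0000, cycloidal 2.9727, simple-harmonic 4.1221
β=26°: printed 13.0000 | uniform 13.0000, cycloidal 15.5752, simple-harmonic 14.5399
β=28°: printed 14.0000 | uniform 14.0000, cycloidal 17.0273, simple-harmonic 15.8779
β=32°: printed 16.0000 | uniform 16.0000, cycloidal 19.0273, simple-harmonic 18.0902
only one law matches every sample → uniform

uniform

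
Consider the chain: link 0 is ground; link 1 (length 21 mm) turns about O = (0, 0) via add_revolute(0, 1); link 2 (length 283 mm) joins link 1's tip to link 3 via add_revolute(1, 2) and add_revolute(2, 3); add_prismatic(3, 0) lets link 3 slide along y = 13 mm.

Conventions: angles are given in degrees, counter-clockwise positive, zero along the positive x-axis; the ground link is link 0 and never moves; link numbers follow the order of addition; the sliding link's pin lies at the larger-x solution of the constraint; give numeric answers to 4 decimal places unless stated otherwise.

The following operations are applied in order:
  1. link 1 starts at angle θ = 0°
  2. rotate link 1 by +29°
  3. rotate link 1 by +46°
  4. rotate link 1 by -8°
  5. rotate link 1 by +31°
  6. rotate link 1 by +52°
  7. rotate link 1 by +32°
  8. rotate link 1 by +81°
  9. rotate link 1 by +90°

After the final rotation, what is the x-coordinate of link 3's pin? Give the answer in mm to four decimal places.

geometry: r = 21 mm, L = 283 mm, e = 13 mm; θ starts at 0°
rotate link 1 by +29°: θ ← 0° +29° = 29°
rotate link 1 by +46°: θ ← 29° +46° = 75°
rotate link 1 by -8°: θ ← 75° -8° = 67°
rotate link 1 by +31°: θ ← 67° +31° = 98°
rotate link 1 by +52°: θ ← 98° +52° = 150°
rotate link 1 by +32°: θ ← 150° +32° = 182°
rotate link 1 by +81°: θ ← 182° +81° = 263°
rotate link 1 by +90°: θ ← 263° +90° = 353°
crank pin P = (r cos θ, r sin θ) = (20.843469, -2.559256)
h = r sin θ − e = -2.559256 − 13 = -15.559256
x = r cos θ + √(L² − h²) = 20.843469 + 282.571955 = 303.415424

303.4154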